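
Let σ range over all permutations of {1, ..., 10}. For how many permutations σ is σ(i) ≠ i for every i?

Recurrence: !10 = 9·(!9 + !8).
!10 = 9·(133496 + 14833) = 9·148329 = 1334961

1334961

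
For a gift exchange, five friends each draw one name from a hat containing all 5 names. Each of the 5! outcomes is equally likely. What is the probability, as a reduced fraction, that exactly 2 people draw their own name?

Favorable outcomes: C(5,2)·!3 = 10·2 = 20.
Total outcomes: 5! = 120.
Probability = 20/120 = 1/6.

1/6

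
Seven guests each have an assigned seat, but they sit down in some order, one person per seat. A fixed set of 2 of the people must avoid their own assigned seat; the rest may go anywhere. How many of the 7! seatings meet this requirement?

Inclusion-exclusion on the 2 forbidden self-matches:
Σ_{j=0}^{2} (-1)^j C(2,j)(7-j)!
= C(2,0)·7! - C(2,1)·6! + C(2,2)·5!
= 5040 - 1440 + 120
= 3720

3720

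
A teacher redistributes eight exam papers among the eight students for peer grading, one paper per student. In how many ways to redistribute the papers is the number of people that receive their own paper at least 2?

10655

Sum C(8,i)·!(8-i) for i = 2..8:
  i=2: C(8,2)·!6 = 28·265 = 7420
  i=3: C(8,3)·!5 = 56·44 = 2464
  i=4: C(8,4)·!4 = 70·9 = 630
  i=5: C(8,5)·!3 = 56·2 = 112
  i=6: C(8,6)·!2 = 28·1 = 28
  i=7: C(8,7)·!1 = 8·0 = 0
  i=8: C(8,8)·!0 = 1·1 = 1
Total = 10655.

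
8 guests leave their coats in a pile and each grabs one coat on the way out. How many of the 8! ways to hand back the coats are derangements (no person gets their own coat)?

14833

Recurrence: !8 = 8·!7 + (-1)^8.
!8 = 8·1854 + 1 = 14833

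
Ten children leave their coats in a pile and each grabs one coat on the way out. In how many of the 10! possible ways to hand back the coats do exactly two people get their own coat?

667485

Choose which 2 of the 10 are fixed: C(10,2) = 45.
The remaining 8 must be deranged: !8 = 14833.
Total: 45 × 14833 = 667485.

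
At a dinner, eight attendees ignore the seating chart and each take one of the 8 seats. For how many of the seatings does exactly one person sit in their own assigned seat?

14832

Pick the single fixed position: C(8,1) = 8 ways.
The remaining 7 must be deranged: !7 = 1854.
Total: 8 × 1854 = 14832.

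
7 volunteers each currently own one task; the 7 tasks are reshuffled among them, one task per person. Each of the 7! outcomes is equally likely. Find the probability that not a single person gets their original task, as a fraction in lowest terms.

103/280

Favorable outcomes: !7 = 1854.
Total outcomes: 7! = 5040.
Probability = 1854/5040 = 103/280.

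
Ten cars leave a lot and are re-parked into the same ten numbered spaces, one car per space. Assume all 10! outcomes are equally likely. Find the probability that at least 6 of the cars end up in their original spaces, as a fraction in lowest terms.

17/28350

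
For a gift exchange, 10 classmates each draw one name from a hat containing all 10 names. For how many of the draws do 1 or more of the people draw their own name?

2293839

# with exactly i fixed is C(10,i)·!(10-i); sum over i=1..10:
  i=1: C(10,1)·!9 = 10·133496 = 1334960
  i=2: C(10,2)·!8 = 45·14833 = 667485
  i=3: C(10,3)·!7 = 120·1854 = 222480
  i=4: C(10,4)·!6 = 210·265 = 55650
  i=5: C(10,5)·!5 = 252·44 = 11088
  i=6: C(10,6)·!4 = 210·9 = 1890
  i=7: C(10,7)·!3 = 120·2 = 240
  i=8: C(10,8)·!2 = 45·1 = 45
  i=9: C(10,9)·!1 = 10·0 = 0
  i=10: C(10,10)·!0 = 1·1 = 1
Total = 2293839.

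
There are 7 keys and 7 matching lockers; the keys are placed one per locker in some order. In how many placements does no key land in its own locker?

1854

The number of derangements of 7 is !7 = Σ_{k=0}^{7} (-1)^k·7!/k!
= 7! - 7!/1! + 7!/2! - 7!/3! + 7!/4! - 7!/5! + 7!/6! - 7!/7!
= 5040 - 5040 + 2520 - 840 + 210 - 42 + 7 - 1
= 1854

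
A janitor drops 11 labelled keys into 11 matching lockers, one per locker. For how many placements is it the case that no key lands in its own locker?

14684570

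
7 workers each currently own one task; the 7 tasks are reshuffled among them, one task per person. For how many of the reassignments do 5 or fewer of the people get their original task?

# with exactly i fixed is C(7,i)·!(7-i); sum over i=0..5:
  i=0: C(7,0)·!7 = 1·1854 = 1854
  i=1: C(7,1)·!6 = 7·265 = 1855
  i=2: C(7,2)·!5 = 21·44 = 924
  i=3: C(7,3)·!4 = 35·9 = 315
  i=4: C(7,4)·!3 = 35·2 = 70
  i=5: C(7,5)·!2 = 21·1 = 21
Total = 5039.

5039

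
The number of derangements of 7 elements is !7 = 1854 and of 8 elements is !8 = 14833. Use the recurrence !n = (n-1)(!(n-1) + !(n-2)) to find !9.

133496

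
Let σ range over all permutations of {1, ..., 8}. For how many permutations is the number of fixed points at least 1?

25487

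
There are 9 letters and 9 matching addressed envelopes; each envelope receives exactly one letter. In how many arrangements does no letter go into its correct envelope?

133496

The number of derangements of 9 is !9 = Σ_{k=0}^{9} (-1)^k·9!/k!
= 9! - 9!/1! + 9!/2! - 9!/3! + 9!/4! - 9!/5! + 9!/6! - 9!/7! + 9!/8! - 9!/9!
= 362880 - 362880 + 181440 - 60480 + 15120 - 3024 + 504 - 72 + 9 - 1
= 133496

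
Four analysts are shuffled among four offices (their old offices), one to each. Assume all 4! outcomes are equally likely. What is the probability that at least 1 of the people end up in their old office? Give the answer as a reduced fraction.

5/8

Favorable outcomes: Σ_{i≥1} C(4,i)·!(4-i) = 4·2 + 6·1 + 4·0 + 1·1 = 15.
Total outcomes: 4! = 24.
Probability = 15/24 = 5/8.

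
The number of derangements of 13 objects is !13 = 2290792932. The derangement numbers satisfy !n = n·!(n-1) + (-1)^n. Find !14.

32071101049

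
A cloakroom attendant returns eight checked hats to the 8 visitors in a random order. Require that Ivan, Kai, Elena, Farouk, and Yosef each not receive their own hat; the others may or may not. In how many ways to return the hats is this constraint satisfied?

Inclusion-exclusion on the 5 forbidden self-matches:
Σ_{j=0}^{5} (-1)^j C(5,j)(8-j)!
= C(5,0)·8! - C(5,1)·7! + C(5,2)·6! - C(5,3)·5! + C(5,4)·4! - C(5,5)·3!
= 40320 - 25200 + 7200 - 1200 + 120 - 6
= 21234

21234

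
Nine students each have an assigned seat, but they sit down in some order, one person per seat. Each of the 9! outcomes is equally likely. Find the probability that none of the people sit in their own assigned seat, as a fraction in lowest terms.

Favorable outcomes: !9 = 133496.
Total outcomes: 9! = 362880.
Probability = 133496/362880 = 16687/45360.

16687/45360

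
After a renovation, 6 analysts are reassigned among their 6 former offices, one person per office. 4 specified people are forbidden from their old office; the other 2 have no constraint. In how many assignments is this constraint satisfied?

362

Inclusion-exclusion on the 4 forbidden self-matches:
Σ_{j=0}^{4} (-1)^j C(4,j)(6-j)!
= C(4,0)·6! - C(4,1)·5! + C(4,2)·4! - C(4,3)·3! + C(4,4)·2!
= 720 - 480 + 144 - 24 + 2
= 362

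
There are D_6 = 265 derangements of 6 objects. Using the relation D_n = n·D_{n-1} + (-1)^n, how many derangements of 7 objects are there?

1854

D_7 = 7·265 - 1 = 1854.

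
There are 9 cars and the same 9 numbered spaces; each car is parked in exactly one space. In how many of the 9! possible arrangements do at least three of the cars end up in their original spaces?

Sum C(9,i)·!(9-i) for i = 3..9:
  i=3: C(9,3)·!6 = 84·265 = 22260
  i=4: C(9,4)·!5 = 126·44 = 5544
  i=5: C(9,5)·!4 = 126·9 = 1134
  i=6: C(9,6)·!3 = 84·2 = 168
  i=7: C(9,7)·!2 = 36·1 = 36
  i=8: C(9,8)·!1 = 9·0 = 0
  i=9: C(9,9)·!0 = 1·1 = 1
Total = 29143.

29143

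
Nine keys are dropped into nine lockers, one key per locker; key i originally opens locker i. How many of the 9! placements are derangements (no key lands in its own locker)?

133496

!9 = 9! · Σ_{k=0}^{9} (-1)^k/k!
= 9! - 9!/1! + 9!/2! - 9!/3! + 9!/4! - 9!/5! + 9!/6! - 9!/7! + 9!/8! - 9!/9!
= 362880 - 362880 + 181440 - 60480 + 15120 - 3024 + 504 - 72 + 9 - 1
= 133496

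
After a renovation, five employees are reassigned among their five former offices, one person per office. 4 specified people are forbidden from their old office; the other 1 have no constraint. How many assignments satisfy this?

Let A_j be the event that the j-th constrained one is fixed. By inclusion-exclusion over the 4 events:
Σ_{j=0}^{4} (-1)^j C(4,j)(5-j)!
= C(4,0)·5! - C(4,1)·4! + C(4,2)·3! - C(4,3)·2! + C(4,4)·1!
= 120 - 96 + 36 - 8 + 1
= 53

53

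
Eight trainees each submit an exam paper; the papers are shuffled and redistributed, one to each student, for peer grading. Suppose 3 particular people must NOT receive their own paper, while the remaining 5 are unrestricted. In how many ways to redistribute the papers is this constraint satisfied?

27240

Let A_j be the event that the j-th constrained one is fixed. By inclusion-exclusion over the 3 events:
Σ_{j=0}^{3} (-1)^j C(3,j)(8-j)!
= C(3,0)·8! - C(3,1)·7! + C(3,2)·6! - C(3,3)·5!
= 40320 - 15120 + 2160 - 120
= 27240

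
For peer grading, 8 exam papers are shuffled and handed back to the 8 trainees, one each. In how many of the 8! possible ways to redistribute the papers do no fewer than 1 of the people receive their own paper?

# with exactly i fixed is C(8,i)·!(8-i); sum over i=1..8:
  i=1: C(8,1)·!7 = 8·1854 = 14832
  i=2: C(8,2)·!6 = 28·265 = 7420
  i=3: C(8,3)·!5 = 56·44 = 2464
  i=4: C(8,4)·!4 = 70·9 = 630
  i=5: C(8,5)·!3 = 56·2 = 112
  i=6: C(8,6)·!2 = 28·1 = 28
  i=7: C(8,7)·!1 = 8·0 = 0
  i=8: C(8,8)·!0 = 1·1 = 1
Total = 25487.

25487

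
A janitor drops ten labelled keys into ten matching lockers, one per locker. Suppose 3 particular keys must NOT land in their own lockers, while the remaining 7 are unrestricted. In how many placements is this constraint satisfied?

Let A_j be the event that the j-th constrained one is fixed. By inclusion-exclusion over the 3 events:
Σ_{j=0}^{3} (-1)^j C(3,j)(10-j)!
= C(3,0)·10! - C(3,1)·9! + C(3,2)·8! - C(3,3)·7!
= 3628800 - 1088640 + 120960 - 5040
= 2656080

2656080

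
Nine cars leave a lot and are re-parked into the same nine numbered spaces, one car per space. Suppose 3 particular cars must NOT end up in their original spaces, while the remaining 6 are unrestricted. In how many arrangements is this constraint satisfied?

Inclusion-exclusion on the 3 forbidden self-matches:
Σ_{j=0}^{3} (-1)^j C(3,j)(9-j)!
= C(3,0)·9! - C(3,1)·8! + C(3,2)·7! - C(3,3)·6!
= 362880 - 120960 + 15120 - 720
= 256320

256320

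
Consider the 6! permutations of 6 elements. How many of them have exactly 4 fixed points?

15

Pick the 4 fixed positions: C(6,4) = 15 ways.
The other 2 form a derangement: !2 = 1.
Total: 15 × 1 = 15.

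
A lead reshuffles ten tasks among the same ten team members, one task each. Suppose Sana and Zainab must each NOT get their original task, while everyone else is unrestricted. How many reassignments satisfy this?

Inclusion-exclusion on the 2 forbidden self-matches:
Σ_{j=0}^{2} (-1)^j C(2,j)(10-j)!
= C(2,0)·10! - C(2,1)·9! + C(2,2)·8!
= 3628800 - 725760 + 40320
= 2943360

2943360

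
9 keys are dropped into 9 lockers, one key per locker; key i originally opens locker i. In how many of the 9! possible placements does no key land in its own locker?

The subfactorial !9 = [9!/e] (nearest integer).
9! = 362880, and 362880/e ≈ 133496.09, so !9 = 133496.

133496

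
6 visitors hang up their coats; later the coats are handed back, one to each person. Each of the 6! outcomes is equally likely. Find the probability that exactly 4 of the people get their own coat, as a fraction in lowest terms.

Favorable outcomes: C(6,4)·!2 = 15·1 = 15.
Total outcomes: 6! = 720.
Probability = 15/720 = 1/48.

1/48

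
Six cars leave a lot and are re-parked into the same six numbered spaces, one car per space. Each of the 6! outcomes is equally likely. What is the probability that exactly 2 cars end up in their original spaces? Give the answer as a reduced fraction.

3/16

Favorable outcomes: C(6,2)·!4 = 15·9 = 135.
Total outcomes: 6! = 720.
Probability = 135/720 = 3/16.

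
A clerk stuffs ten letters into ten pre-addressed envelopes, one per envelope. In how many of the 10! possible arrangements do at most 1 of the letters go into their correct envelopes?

2669921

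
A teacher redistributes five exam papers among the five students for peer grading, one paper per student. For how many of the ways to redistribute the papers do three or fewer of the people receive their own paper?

119

Sum C(5,i)·!(5-i) for i = 0..3:
  i=0: C(5,0)·!5 = 1·44 = 44
  i=1: C(5,1)·!4 = 5·9 = 45
  i=2: C(5,2)·!3 = 10·2 = 20
  i=3: C(5,3)·!2 = 10·1 = 10
Total = 119.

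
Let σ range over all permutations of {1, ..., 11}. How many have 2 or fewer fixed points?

36711421

# with exactly i fixed is C(11,i)·!(11-i); sum over i=0..2:
  i=0: C(11,0)·!11 = 1·14684570 = 14684570
  i=1: C(11,1)·!10 = 11·1334961 = 14684571
  i=2: C(11,2)·!9 = 55·133496 = 7342280
Total = 36711421.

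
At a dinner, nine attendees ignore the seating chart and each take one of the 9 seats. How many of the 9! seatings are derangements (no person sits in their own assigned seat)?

The subfactorial !9 = [9!/e] (nearest integer).
9! = 362880, and 362880/e ≈ 133496.09, so !9 = 133496.

133496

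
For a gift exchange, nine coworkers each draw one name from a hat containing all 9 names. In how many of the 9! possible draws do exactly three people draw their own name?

Pick the 3 fixed positions: C(9,3) = 84 ways.
The remaining 6 must be deranged: !6 = 265.
Total: 84 × 265 = 22260.

22260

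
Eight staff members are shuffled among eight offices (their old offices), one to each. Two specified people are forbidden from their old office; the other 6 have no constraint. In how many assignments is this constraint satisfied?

Inclusion-exclusion on the 2 forbidden self-matches:
Σ_{j=0}^{2} (-1)^j C(2,j)(8-j)!
= C(2,0)·8! - C(2,1)·7! + C(2,2)·6!
= 40320 - 10080 + 720
= 30960

30960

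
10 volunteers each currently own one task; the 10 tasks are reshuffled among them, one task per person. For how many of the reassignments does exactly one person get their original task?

1334960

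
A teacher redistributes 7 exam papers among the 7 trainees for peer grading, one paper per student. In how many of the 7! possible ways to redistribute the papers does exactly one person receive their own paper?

Pick the single fixed position: C(7,1) = 7 ways.
The other 6 form a derangement: !6 = 265.
Total: 7 × 265 = 1855.

1855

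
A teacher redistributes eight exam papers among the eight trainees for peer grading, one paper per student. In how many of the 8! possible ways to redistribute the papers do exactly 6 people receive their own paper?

Choose which 6 of the 8 are fixed: C(8,6) = 28.
The other 2 form a derangement: !2 = 1.
Total: 28 × 1 = 28.

28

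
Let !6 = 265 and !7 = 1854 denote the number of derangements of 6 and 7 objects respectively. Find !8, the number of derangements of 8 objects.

!8 = (8-1)·(!7 + !6) = 7·(1854 + 265) = 7·2119 = 14833.

14833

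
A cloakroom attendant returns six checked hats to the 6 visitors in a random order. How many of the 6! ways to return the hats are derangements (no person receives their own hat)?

!6 is the nearest integer to 6!/e.
6! = 720, and 720/e ≈ 264.87, so !6 = 265.

265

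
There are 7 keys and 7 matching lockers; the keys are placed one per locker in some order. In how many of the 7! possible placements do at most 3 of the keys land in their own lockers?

# with exactly i fixed is C(7,i)·!(7-i); sum over i=0..3:
  i=0: C(7,0)·!7 = 1·1854 = 1854
  i=1: C(7,1)·!6 = 7·265 = 1855
  i=2: C(7,2)·!5 = 21·44 = 924
  i=3: C(7,3)·!4 = 35·9 = 315
Total = 4948.

4948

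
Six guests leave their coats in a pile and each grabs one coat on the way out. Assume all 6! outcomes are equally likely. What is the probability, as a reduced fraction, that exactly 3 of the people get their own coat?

1/18

Favorable outcomes: C(6,3)·!3 = 20·2 = 40.
Total outcomes: 6! = 720.
Probability = 40/720 = 1/18.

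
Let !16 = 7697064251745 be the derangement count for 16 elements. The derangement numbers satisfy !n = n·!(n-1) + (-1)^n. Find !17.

130850092279664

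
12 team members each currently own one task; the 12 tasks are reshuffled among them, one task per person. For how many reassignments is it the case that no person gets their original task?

Use !n = n·!(n-1) + (-1)^n.
!12 = 12·14684570 + 1 = 176214841

176214841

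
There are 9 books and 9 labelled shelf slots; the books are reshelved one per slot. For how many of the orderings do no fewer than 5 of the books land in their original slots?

1339

# with exactly i fixed is C(9,i)·!(9-i); sum over i=5..9:
  i=5: C(9,5)·!4 = 126·9 = 1134
  i=6: C(9,6)·!3 = 84·2 = 168
  i=7: C(9,7)·!2 = 36·1 = 36
  i=8: C(9,8)·!1 = 9·0 = 0
  i=9: C(9,9)·!0 = 1·1 = 1
Total = 1339.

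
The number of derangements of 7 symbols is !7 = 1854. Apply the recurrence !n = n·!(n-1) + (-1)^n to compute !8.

14833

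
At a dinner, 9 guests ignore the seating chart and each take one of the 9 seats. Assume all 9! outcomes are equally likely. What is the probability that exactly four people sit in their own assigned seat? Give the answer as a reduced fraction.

Favorable outcomes: C(9,4)·!5 = 126·44 = 5544.
Total outcomes: 9! = 362880.
Probability = 5544/362880 = 11/720.

11/720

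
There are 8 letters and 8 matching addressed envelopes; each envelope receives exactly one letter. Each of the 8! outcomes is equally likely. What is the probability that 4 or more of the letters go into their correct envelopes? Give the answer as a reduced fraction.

Favorable outcomes: Σ_{i≥4} C(8,i)·!(8-i) = 70·9 + 56·2 + 28·1 + 8·0 + 1·1 = 771.
Total outcomes: 8! = 40320.
Probability = 771/40320 = 257/13440.

257/13440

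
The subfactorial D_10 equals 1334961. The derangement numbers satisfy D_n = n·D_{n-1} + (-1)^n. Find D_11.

14684570

D_11 = 11·1334961 - 1 = 14684570.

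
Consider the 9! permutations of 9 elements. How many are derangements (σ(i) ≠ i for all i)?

133496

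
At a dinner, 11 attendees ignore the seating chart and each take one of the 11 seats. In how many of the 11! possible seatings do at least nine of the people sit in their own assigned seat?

56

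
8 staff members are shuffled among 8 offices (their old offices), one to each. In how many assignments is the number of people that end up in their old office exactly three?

2464

Pick the 3 fixed positions: C(8,3) = 56 ways.
The other 5 form a derangement: !5 = 44.
Total: 56 × 44 = 2464.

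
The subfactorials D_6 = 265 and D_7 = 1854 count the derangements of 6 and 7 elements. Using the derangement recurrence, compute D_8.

14833

D_8 = (8-1)·(D_7 + D_6) = 7·(1854 + 265) = 7·2119 = 14833.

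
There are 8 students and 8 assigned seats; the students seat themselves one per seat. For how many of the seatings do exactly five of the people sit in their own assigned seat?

112

Choose which 5 of the 8 are fixed: C(8,5) = 56.
The other 3 form a derangement: !3 = 2.
Total: 56 × 2 = 112.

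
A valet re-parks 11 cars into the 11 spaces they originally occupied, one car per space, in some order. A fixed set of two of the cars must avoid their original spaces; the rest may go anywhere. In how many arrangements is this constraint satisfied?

33022080

Let A_j be the event that the j-th constrained one is fixed. By inclusion-exclusion over the 2 events:
Σ_{j=0}^{2} (-1)^j C(2,j)(11-j)!
= C(2,0)·11! - C(2,1)·10! + C(2,2)·9!
= 39916800 - 7257600 + 362880
= 33022080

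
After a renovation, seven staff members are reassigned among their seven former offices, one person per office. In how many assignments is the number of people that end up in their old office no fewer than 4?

Sum C(7,i)·!(7-i) for i = 4..7:
  i=4: C(7,4)·!3 = 35·2 = 70
  i=5: C(7,5)·!2 = 21·1 = 21
  i=6: C(7,6)·!1 = 7·0 = 0
  i=7: C(7,7)·!0 = 1·1 = 1
Total = 92.

92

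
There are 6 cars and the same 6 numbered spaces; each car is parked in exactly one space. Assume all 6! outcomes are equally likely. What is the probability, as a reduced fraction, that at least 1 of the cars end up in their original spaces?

Favorable outcomes: Σ_{i≥1} C(6,i)·!(6-i) = 6·44 + 15·9 + 20·2 + 15·1 + 6·0 + 1·1 = 455.
Total outcomes: 6! = 720.
Probability = 455/720 = 91/144.

91/144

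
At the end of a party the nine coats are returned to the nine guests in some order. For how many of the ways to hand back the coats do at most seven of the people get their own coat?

362879

# with exactly i fixed is C(9,i)·!(9-i); sum over i=0..7:
  i=0: C(9,0)·!9 = 1·133496 = 133496
  i=1: C(9,1)·!8 = 9·14833 = 133497
  i=2: C(9,2)·!7 = 36·1854 = 66744
  i=3: C(9,3)·!6 = 84·265 = 22260
  i=4: C(9,4)·!5 = 126·44 = 5544
  i=5: C(9,5)·!4 = 126·9 = 1134
  i=6: C(9,6)·!3 = 84·2 = 168
  i=7: C(9,7)·!2 = 36·1 = 36
Total = 362879.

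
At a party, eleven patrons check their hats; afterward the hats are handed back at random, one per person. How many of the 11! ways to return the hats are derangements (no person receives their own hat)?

The number of derangements of 11 is !11 = Σ_{k=0}^{11} (-1)^k·11!/k!
= 11! - 11!/1! + 11!/2! - 11!/3! + 11!/4! - 11!/5! + 11!/6! - 11!/7! + 11!/8! - 11!/9! + 11!/10! - 11!/11!
= 39916800 - 39916800 + 19958400 - 6652800 + 1663200 - 332640 + 55440 - 7920 + 990 - 110 + 11 - 1
= 14684570

14684570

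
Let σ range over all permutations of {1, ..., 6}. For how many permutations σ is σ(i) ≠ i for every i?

265

By inclusion-exclusion, !6 = Σ (-1)^k · 6!/k! for k=0..6
= 6! - 6!/1! + 6!/2! - 6!/3! + 6!/4! - 6!/5! + 6!/6!
= 720 - 720 + 360 - 120 + 30 - 6 + 1
= 265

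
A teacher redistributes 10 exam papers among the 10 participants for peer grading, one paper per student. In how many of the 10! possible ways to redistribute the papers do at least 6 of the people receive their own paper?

2176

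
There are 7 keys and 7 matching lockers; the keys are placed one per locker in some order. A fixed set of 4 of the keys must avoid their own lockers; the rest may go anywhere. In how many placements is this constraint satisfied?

2790

Inclusion-exclusion on the 4 forbidden self-matches:
Σ_{j=0}^{4} (-1)^j C(4,j)(7-j)!
= C(4,0)·7! - C(4,1)·6! + C(4,2)·5! - C(4,3)·4! + C(4,4)·3!
= 5040 - 2880 + 720 - 96 + 6
= 2790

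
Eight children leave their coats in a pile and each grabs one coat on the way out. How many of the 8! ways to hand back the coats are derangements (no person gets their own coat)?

14833

Recurrence: !8 = 8·!7 + (-1)^8.
!8 = 8·1854 + 1 = 14833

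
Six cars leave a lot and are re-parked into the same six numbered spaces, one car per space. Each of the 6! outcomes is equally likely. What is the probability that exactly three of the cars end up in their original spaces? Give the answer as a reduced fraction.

1/18

Favorable outcomes: C(6,3)·!3 = 20·2 = 40.
Total outcomes: 6! = 720.
Probability = 40/720 = 1/18.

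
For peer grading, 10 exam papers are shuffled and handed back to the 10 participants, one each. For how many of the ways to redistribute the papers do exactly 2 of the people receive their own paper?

667485

Pick the 2 fixed positions: C(10,2) = 45 ways.
The other 8 form a derangement: !8 = 14833.
Total: 45 × 14833 = 667485.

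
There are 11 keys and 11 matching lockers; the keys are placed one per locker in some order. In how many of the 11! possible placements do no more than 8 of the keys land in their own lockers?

39916744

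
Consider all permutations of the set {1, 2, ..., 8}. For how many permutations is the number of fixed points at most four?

40179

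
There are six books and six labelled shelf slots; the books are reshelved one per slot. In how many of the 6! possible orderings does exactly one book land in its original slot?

264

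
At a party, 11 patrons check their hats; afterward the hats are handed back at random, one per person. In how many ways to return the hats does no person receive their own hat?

14684570

The subfactorial !11 = [11!/e] (nearest integer).
11! = 39916800, and 39916800/e ≈ 14684570.08, so !11 = 14684570.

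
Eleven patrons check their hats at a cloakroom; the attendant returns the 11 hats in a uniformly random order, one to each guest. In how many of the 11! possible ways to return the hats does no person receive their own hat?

Use !n = (n-1)(!(n-1) + !(n-2)).
!11 = 10·(1334961 + 133496) = 10·1468457 = 14684570

14684570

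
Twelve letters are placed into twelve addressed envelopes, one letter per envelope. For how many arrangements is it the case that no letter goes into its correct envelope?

176214841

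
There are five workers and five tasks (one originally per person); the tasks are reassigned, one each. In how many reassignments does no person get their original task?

44

Use !n = n·!(n-1) + (-1)^n.
!5 = 5·9 - 1 = 44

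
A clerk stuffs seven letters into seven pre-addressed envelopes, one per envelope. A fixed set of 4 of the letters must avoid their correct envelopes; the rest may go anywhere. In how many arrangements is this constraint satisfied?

2790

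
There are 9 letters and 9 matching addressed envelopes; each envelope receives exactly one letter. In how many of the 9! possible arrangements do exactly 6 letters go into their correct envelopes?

168

Choose which 6 of the 9 are fixed: C(9,6) = 84.
The remaining 3 must be deranged: !3 = 2.
Total: 84 × 2 = 168.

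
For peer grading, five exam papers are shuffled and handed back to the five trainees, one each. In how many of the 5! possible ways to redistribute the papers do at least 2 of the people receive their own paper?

# with exactly i fixed is C(5,i)·!(5-i); sum over i=2..5:
  i=2: C(5,2)·!3 = 10·2 = 20
  i=3: C(5,3)·!2 = 10·1 = 10
  i=4: C(5,4)·!1 = 5·0 = 0
  i=5: C(5,5)·!0 = 1·1 = 1
Total = 31.

31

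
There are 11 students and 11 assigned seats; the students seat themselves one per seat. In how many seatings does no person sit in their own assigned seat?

Recurrence: !11 = 11·!10 + (-1)^11.
!11 = 11·1334961 - 1 = 14684570

14684570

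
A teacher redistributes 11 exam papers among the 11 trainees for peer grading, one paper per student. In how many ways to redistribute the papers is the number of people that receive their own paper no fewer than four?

Sum C(11,i)·!(11-i) for i = 4..11:
  i=4: C(11,4)·!7 = 330·1854 = 611820
  i=5: C(11,5)·!6 = 462·265 = 122430
  i=6: C(11,6)·!5 = 462·44 = 20328
  i=7: C(11,7)·!4 = 330·9 = 2970
  i=8: C(11,8)·!3 = 165·2 = 330
  i=9: C(11,9)·!2 = 55·1 = 55
  i=10: C(11,10)·!1 = 11·0 = 0
  i=11: C(11,11)·!0 = 1·1 = 1
Total = 757934.

757934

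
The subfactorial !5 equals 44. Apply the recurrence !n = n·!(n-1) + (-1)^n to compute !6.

265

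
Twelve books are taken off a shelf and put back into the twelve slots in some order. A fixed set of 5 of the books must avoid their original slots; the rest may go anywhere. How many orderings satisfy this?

Inclusion-exclusion on the 5 forbidden self-matches:
Σ_{j=0}^{5} (-1)^j C(5,j)(12-j)!
= C(5,0)·12! - C(5,1)·11! + C(5,2)·10! - C(5,3)·9! + C(5,4)·8! - C(5,5)·7!
= 479001600 - 199584000 + 36288000 - 3628800 + 201600 - 5040
= 312273360

312273360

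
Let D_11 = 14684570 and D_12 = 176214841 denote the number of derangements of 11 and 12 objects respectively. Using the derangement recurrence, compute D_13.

2290792932

D_13 = (13-1)·(D_12 + D_11) = 12·(176214841 + 14684570) = 12·190899411 = 2290792932.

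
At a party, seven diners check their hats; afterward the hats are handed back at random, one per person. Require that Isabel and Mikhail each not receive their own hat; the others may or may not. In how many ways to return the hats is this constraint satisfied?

Inclusion-exclusion on the 2 forbidden self-matches:
Σ_{j=0}^{2} (-1)^j C(2,j)(7-j)!
= C(2,0)·7! - C(2,1)·6! + C(2,2)·5!
= 5040 - 1440 + 120
= 3720

3720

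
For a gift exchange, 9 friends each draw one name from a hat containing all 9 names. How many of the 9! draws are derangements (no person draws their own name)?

133496

Recurrence: !9 = 9·!8 + (-1)^9.
!9 = 9·14833 - 1 = 133496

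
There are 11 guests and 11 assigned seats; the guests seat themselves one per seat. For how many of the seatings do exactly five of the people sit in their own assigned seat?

122430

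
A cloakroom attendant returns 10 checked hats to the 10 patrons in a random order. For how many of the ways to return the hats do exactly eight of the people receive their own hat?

45

Pick the 8 fixed positions: C(10,8) = 45 ways.
The other 2 form a derangement: !2 = 1.
Total: 45 × 1 = 45.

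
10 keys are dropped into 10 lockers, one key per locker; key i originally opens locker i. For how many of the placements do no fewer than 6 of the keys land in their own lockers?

Sum C(10,i)·!(10-i) for i = 6..10:
  i=6: C(10,6)·!4 = 210·9 = 1890
  i=7: C(10,7)·!3 = 120·2 = 240
  i=8: C(10,8)·!2 = 45·1 = 45
  i=9: C(10,9)·!1 = 10·0 = 0
  i=10: C(10,10)·!0 = 1·1 = 1
Total = 2176.

2176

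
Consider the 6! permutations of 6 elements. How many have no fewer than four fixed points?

Sum C(6,i)·!(6-i) for i = 4..6:
  i=4: C(6,4)·!2 = 15·1 = 15
  i=5: C(6,5)·!1 = 6·0 = 0
  i=6: C(6,6)·!0 = 1·1 = 1
Total = 16.

16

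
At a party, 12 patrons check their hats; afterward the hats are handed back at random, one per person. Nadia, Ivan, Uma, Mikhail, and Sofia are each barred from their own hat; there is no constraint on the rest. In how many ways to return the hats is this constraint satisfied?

312273360

Inclusion-exclusion on the 5 forbidden self-matches:
Σ_{j=0}^{5} (-1)^j C(5,j)(12-j)!
= C(5,0)·12! - C(5,1)·11! + C(5,2)·10! - C(5,3)·9! + C(5,4)·8! - C(5,5)·7!
= 479001600 - 199584000 + 36288000 - 3628800 + 201600 - 5040
= 312273360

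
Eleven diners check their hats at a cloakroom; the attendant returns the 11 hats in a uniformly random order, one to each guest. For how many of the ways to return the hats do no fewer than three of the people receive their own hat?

3205379

Sum C(11,i)·!(11-i) for i = 3..11:
  i=3: C(11,3)·!8 = 165·14833 = 2447445
  i=4: C(11,4)·!7 = 330·1854 = 611820
  i=5: C(11,5)·!6 = 462·265 = 122430
  i=6: C(11,6)·!5 = 462·44 = 20328
  i=7: C(11,7)·!4 = 330·9 = 2970
  i=8: C(11,8)·!3 = 165·2 = 330
  i=9: C(11,9)·!2 = 55·1 = 55
  i=10: C(11,10)·!1 = 11·0 = 0
  i=11: C(11,11)·!0 = 1·1 = 1
Total = 3205379.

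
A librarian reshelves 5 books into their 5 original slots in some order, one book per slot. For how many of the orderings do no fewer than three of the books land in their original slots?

# with exactly i fixed is C(5,i)·!(5-i); sum over i=3..5:
  i=3: C(5,3)·!2 = 10·1 = 10
  i=4: C(5,4)·!1 = 5·0 = 0
  i=5: C(5,5)·!0 = 1·1 = 1
Total = 11.

11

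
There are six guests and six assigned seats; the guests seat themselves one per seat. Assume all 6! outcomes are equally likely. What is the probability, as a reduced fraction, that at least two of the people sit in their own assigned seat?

191/720

Favorable outcomes: Σ_{i≥2} C(6,i)·!(6-i) = 15·9 + 20·2 + 15·1 + 6·0 + 1·1 = 191.
Total outcomes: 6! = 720.
Probability = 191/720 = 191/720.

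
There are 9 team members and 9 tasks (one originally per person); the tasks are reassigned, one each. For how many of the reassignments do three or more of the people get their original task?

29143

# with exactly i fixed is C(9,i)·!(9-i); sum over i=3..9:
  i=3: C(9,3)·!6 = 84·265 = 22260
  i=4: C(9,4)·!5 = 126·44 = 5544
  i=5: C(9,5)·!4 = 126·9 = 1134
  i=6: C(9,6)·!3 = 84·2 = 168
  i=7: C(9,7)·!2 = 36·1 = 36
  i=8: C(9,8)·!1 = 9·0 = 0
  i=9: C(9,9)·!0 = 1·1 = 1
Total = 29143.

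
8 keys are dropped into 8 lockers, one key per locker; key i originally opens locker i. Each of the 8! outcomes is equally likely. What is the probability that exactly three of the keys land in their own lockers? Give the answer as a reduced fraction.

11/180

Favorable outcomes: C(8,3)·!5 = 56·44 = 2464.
Total outcomes: 8! = 40320.
Probability = 2464/40320 = 11/180.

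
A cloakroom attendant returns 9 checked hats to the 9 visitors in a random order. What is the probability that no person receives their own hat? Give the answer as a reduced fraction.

Favorable outcomes: !9 = 133496.
Total outcomes: 9! = 362880.
Probability = 133496/362880 = 16687/45360.

16687/45360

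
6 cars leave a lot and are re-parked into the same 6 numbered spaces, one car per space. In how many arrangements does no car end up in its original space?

Recurrence: !6 = 5·(!5 + !4).
!6 = 5·(44 + 9) = 5·53 = 265

265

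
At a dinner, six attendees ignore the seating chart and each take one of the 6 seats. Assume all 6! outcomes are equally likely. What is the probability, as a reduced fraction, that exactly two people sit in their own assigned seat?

3/16

Favorable outcomes: C(6,2)·!4 = 15·9 = 135.
Total outcomes: 6! = 720.
Probability = 135/720 = 3/16.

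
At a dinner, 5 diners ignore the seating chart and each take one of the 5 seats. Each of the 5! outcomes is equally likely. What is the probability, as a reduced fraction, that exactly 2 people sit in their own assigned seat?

1/6

Favorable outcomes: C(5,2)·!3 = 10·2 = 20.
Total outcomes: 5! = 120.
Probability = 20/120 = 1/6.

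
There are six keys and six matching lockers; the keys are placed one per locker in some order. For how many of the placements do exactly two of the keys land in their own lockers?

Pick the 2 fixed positions: C(6,2) = 15 ways.
The other 4 form a derangement: !4 = 9.
Total: 15 × 9 = 135.

135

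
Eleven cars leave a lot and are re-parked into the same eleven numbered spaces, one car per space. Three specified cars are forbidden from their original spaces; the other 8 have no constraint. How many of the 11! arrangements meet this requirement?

30078720

Inclusion-exclusion on the 3 forbidden self-matches:
Σ_{j=0}^{3} (-1)^j C(3,j)(11-j)!
= C(3,0)·11! - C(3,1)·10! + C(3,2)·9! - C(3,3)·8!
= 39916800 - 10886400 + 1088640 - 40320
= 30078720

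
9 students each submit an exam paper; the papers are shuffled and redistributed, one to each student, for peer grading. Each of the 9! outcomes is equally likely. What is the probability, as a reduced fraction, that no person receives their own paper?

Favorable outcomes: !9 = 133496.
Total outcomes: 9! = 362880.
Probability = 133496/362880 = 16687/45360.

16687/45360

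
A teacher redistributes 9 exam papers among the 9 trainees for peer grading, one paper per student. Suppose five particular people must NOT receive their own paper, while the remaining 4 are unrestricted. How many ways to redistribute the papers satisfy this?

205056

Let A_j be the event that the j-th constrained one is fixed. By inclusion-exclusion over the 5 events:
Σ_{j=0}^{5} (-1)^j C(5,j)(9-j)!
= C(5,0)·9! - C(5,1)·8! + C(5,2)·7! - C(5,3)·6! + C(5,4)·5! - C(5,5)·4!
= 362880 - 201600 + 50400 - 7200 + 600 - 24
= 205056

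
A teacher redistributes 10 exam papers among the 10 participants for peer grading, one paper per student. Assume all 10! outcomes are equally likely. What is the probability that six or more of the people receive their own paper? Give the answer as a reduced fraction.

Favorable outcomes: Σ_{i≥6} C(10,i)·!(10-i) = 210·9 + 120·2 + 45·1 + 10·0 + 1·1 = 2176.
Total outcomes: 10! = 3628800.
Probability = 2176/3628800 = 17/28350.

17/28350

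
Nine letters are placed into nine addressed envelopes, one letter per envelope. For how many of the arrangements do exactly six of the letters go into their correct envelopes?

168

Choose which 6 of the 9 are fixed: C(9,6) = 84.
The other 3 form a derangement: !3 = 2.
Total: 84 × 2 = 168.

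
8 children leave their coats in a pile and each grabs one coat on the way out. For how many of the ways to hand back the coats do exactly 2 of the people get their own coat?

7420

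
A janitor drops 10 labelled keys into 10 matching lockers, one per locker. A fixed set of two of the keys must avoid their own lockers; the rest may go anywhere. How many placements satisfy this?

Inclusion-exclusion on the 2 forbidden self-matches:
Σ_{j=0}^{2} (-1)^j C(2,j)(10-j)!
= C(2,0)·10! - C(2,1)·9! + C(2,2)·8!
= 3628800 - 725760 + 40320
= 2943360

2943360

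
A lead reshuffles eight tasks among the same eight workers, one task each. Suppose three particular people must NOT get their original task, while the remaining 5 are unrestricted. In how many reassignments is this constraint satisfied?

Inclusion-exclusion on the 3 forbidden self-matches:
Σ_{j=0}^{3} (-1)^j C(3,j)(8-j)!
= C(3,0)·8! - C(3,1)·7! + C(3,2)·6! - C(3,3)·5!
= 40320 - 15120 + 2160 - 120
= 27240

27240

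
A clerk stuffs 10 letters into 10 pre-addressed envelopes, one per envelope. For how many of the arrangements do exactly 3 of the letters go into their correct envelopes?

Pick the 3 fixed positions: C(10,3) = 120 ways.
The other 7 form a derangement: !7 = 1854.
Total: 120 × 1854 = 222480.

222480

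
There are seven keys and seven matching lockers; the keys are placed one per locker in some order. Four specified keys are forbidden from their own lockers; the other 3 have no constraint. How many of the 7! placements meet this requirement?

Inclusion-exclusion on the 4 forbidden self-matches:
Σ_{j=0}^{4} (-1)^j C(4,j)(7-j)!
= C(4,0)·7! - C(4,1)·6! + C(4,2)·5! - C(4,3)·4! + C(4,4)·3!
= 5040 - 2880 + 720 - 96 + 6
= 2790

2790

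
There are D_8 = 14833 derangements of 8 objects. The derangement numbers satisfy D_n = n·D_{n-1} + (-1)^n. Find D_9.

133496

D_9 = 9·14833 - 1 = 133496.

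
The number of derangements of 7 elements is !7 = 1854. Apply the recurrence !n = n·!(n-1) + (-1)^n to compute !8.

14833

!8 = 8·1854 + 1 = 14833.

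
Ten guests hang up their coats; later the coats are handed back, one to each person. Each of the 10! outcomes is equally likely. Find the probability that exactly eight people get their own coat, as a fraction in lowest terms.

Favorable outcomes: C(10,8)·!2 = 45·1 = 45.
Total outcomes: 10! = 3628800.
Probability = 45/3628800 = 1/80640.

1/80640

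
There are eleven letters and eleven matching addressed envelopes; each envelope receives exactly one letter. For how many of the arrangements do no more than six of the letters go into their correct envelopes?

39913444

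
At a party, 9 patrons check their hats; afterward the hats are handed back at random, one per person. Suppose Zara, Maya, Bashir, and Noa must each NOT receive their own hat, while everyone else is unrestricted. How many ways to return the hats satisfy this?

Let A_j be the event that the j-th constrained one is fixed. By inclusion-exclusion over the 4 events:
Σ_{j=0}^{4} (-1)^j C(4,j)(9-j)!
= C(4,0)·9! - C(4,1)·8! + C(4,2)·7! - C(4,3)·6! + C(4,4)·5!
= 362880 - 161280 + 30240 - 2880 + 120
= 229080

229080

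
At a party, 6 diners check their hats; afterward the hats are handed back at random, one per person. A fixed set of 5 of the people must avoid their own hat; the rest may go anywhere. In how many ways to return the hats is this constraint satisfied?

309

Let A_j be the event that the j-th constrained one is fixed. By inclusion-exclusion over the 5 events:
Σ_{j=0}^{5} (-1)^j C(5,j)(6-j)!
= C(5,0)·6! - C(5,1)·5! + C(5,2)·4! - C(5,3)·3! + C(5,4)·2! - C(5,5)·1!
= 720 - 600 + 240 - 60 + 10 - 1
= 309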